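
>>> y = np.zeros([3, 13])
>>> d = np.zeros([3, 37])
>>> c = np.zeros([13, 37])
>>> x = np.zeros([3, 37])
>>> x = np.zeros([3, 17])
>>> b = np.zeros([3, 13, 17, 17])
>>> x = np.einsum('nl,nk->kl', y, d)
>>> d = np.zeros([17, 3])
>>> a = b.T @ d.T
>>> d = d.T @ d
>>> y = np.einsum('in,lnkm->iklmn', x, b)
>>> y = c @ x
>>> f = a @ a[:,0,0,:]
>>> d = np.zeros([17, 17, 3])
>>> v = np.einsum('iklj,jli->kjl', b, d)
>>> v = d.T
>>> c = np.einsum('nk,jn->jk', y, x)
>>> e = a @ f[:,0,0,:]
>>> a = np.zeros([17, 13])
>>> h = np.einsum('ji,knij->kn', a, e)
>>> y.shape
(13, 13)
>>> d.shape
(17, 17, 3)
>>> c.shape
(37, 13)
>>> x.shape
(37, 13)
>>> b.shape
(3, 13, 17, 17)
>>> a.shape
(17, 13)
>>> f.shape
(17, 17, 13, 17)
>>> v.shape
(3, 17, 17)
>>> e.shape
(17, 17, 13, 17)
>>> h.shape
(17, 17)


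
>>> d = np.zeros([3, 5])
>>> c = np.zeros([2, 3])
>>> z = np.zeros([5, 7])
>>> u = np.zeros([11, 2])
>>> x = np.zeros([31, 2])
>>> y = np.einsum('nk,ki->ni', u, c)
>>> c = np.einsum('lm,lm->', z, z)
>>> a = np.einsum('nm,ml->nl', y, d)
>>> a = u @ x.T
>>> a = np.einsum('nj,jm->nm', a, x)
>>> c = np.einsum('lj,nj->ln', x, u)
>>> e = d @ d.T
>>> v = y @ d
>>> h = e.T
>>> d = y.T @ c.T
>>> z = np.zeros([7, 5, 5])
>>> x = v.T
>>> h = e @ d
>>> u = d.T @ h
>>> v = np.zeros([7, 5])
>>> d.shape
(3, 31)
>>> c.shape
(31, 11)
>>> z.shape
(7, 5, 5)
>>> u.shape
(31, 31)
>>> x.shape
(5, 11)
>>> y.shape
(11, 3)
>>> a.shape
(11, 2)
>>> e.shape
(3, 3)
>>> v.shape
(7, 5)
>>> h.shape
(3, 31)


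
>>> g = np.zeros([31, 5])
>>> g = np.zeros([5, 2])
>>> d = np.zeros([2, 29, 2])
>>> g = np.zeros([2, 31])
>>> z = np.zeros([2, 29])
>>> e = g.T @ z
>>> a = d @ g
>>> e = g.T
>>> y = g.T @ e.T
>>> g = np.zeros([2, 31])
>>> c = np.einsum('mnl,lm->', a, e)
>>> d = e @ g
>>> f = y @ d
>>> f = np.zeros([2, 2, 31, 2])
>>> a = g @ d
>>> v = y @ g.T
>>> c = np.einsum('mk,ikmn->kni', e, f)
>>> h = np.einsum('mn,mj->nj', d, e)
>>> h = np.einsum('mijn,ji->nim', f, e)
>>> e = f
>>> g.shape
(2, 31)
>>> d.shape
(31, 31)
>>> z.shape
(2, 29)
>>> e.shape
(2, 2, 31, 2)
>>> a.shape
(2, 31)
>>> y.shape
(31, 31)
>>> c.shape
(2, 2, 2)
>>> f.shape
(2, 2, 31, 2)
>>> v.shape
(31, 2)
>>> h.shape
(2, 2, 2)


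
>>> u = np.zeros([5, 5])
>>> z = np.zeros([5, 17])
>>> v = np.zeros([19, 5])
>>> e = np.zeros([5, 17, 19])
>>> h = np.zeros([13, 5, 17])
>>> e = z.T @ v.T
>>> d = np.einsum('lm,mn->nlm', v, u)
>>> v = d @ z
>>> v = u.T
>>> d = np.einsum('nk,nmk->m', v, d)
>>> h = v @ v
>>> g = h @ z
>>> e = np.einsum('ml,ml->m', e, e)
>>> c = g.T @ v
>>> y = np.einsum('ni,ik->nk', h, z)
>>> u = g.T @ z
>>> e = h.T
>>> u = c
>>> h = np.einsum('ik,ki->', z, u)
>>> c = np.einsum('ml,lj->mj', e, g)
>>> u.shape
(17, 5)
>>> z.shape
(5, 17)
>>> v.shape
(5, 5)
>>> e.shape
(5, 5)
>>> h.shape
()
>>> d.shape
(19,)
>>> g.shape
(5, 17)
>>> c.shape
(5, 17)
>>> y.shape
(5, 17)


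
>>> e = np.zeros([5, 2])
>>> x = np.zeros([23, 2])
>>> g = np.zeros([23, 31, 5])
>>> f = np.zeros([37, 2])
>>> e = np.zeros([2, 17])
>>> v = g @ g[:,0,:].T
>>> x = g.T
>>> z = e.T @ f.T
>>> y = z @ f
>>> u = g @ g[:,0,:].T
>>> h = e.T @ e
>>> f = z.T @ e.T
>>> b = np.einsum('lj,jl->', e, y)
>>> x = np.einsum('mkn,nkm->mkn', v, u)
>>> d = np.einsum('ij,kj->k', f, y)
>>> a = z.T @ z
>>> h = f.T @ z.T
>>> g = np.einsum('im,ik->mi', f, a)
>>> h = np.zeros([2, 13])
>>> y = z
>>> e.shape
(2, 17)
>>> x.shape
(23, 31, 23)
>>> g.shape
(2, 37)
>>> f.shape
(37, 2)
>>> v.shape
(23, 31, 23)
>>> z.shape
(17, 37)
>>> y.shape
(17, 37)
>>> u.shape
(23, 31, 23)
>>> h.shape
(2, 13)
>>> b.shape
()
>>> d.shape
(17,)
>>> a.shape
(37, 37)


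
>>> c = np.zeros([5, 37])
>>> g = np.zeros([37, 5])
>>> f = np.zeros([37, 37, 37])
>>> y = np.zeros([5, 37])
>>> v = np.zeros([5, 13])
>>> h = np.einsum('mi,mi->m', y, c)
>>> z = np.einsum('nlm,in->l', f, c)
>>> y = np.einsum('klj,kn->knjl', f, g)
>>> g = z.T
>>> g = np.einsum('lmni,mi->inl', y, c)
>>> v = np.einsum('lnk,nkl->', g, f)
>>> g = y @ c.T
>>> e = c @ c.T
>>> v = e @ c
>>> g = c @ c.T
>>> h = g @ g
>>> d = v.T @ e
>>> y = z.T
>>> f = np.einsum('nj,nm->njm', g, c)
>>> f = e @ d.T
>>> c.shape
(5, 37)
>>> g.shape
(5, 5)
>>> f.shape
(5, 37)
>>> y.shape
(37,)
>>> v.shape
(5, 37)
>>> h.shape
(5, 5)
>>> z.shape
(37,)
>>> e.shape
(5, 5)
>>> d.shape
(37, 5)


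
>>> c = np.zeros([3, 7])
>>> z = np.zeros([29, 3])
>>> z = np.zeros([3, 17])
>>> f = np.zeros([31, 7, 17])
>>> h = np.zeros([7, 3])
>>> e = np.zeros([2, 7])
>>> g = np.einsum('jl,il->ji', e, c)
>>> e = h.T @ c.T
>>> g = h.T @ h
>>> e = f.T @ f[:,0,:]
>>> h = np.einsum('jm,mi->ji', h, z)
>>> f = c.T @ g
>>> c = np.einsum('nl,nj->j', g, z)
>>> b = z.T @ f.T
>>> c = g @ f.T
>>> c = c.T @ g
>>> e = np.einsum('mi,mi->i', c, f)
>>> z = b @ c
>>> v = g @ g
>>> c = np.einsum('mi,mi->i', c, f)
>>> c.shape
(3,)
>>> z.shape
(17, 3)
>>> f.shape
(7, 3)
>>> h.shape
(7, 17)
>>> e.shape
(3,)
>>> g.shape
(3, 3)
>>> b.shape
(17, 7)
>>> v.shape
(3, 3)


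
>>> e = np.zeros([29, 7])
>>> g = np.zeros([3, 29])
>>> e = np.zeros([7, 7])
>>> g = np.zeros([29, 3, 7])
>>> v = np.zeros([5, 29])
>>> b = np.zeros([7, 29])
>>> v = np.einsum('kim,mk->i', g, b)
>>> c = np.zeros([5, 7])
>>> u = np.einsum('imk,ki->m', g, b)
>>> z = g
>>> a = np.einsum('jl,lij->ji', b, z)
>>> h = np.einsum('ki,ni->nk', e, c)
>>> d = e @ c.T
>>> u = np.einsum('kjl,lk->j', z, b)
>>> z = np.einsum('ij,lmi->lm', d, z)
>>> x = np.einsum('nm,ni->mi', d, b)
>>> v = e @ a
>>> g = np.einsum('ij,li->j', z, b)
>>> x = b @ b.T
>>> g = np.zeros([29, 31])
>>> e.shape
(7, 7)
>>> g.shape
(29, 31)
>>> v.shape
(7, 3)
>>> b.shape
(7, 29)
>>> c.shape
(5, 7)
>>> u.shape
(3,)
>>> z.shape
(29, 3)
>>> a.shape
(7, 3)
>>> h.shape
(5, 7)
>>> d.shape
(7, 5)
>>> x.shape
(7, 7)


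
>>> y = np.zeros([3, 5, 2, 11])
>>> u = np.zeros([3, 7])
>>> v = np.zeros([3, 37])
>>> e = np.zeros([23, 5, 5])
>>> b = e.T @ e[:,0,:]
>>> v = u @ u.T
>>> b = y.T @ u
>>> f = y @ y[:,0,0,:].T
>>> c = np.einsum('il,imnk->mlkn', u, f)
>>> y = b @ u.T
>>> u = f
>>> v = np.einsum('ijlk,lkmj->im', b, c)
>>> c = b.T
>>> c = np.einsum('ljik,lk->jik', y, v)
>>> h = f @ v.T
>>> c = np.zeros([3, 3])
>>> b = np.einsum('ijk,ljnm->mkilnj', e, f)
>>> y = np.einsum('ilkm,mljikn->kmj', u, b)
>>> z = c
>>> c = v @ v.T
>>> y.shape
(2, 3, 23)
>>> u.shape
(3, 5, 2, 3)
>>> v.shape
(11, 3)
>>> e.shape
(23, 5, 5)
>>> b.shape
(3, 5, 23, 3, 2, 5)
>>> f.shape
(3, 5, 2, 3)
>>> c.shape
(11, 11)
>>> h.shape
(3, 5, 2, 11)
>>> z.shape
(3, 3)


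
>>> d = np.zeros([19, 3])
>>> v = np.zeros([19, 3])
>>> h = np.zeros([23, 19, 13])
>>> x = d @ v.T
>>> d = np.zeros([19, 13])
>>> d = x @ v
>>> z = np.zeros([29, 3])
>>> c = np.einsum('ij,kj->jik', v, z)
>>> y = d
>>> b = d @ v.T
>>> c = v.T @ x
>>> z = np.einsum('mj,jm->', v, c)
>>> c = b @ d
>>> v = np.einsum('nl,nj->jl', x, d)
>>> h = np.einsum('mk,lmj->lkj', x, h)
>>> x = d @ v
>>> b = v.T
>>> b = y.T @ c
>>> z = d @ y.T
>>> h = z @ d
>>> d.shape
(19, 3)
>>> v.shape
(3, 19)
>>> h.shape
(19, 3)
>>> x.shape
(19, 19)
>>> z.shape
(19, 19)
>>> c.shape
(19, 3)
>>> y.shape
(19, 3)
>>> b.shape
(3, 3)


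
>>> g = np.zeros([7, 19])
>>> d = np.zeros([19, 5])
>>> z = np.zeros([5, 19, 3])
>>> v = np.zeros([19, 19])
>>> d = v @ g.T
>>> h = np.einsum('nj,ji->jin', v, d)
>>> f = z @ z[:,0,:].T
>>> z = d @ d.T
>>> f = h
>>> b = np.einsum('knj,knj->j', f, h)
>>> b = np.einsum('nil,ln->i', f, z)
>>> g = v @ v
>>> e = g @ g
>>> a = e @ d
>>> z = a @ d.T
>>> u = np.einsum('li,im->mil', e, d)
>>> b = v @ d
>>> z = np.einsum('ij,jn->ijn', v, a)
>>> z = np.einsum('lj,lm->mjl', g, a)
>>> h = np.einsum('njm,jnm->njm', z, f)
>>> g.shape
(19, 19)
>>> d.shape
(19, 7)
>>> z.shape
(7, 19, 19)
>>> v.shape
(19, 19)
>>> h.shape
(7, 19, 19)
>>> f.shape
(19, 7, 19)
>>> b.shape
(19, 7)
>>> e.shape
(19, 19)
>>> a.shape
(19, 7)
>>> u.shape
(7, 19, 19)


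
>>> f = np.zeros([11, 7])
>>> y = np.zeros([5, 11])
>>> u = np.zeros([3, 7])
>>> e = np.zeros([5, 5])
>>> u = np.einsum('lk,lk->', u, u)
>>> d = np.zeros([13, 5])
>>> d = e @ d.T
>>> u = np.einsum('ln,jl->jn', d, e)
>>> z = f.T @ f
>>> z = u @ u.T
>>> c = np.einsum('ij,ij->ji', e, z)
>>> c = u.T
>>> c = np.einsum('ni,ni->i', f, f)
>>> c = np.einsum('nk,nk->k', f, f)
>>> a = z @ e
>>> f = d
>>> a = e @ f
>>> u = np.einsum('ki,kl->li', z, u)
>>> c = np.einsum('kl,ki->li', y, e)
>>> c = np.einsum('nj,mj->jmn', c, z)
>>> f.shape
(5, 13)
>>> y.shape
(5, 11)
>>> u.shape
(13, 5)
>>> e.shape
(5, 5)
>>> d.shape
(5, 13)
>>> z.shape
(5, 5)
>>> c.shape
(5, 5, 11)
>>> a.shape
(5, 13)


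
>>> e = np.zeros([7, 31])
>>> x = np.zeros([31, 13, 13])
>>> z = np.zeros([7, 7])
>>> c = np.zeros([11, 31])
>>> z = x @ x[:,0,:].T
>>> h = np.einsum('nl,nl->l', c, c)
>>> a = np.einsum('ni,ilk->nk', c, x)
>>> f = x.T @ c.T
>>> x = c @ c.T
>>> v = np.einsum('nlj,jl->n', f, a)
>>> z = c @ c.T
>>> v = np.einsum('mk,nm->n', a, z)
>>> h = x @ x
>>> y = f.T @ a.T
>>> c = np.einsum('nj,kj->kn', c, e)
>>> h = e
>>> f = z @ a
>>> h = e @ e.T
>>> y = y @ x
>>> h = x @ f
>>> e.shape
(7, 31)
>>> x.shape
(11, 11)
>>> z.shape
(11, 11)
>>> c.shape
(7, 11)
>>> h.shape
(11, 13)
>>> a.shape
(11, 13)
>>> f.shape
(11, 13)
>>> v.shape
(11,)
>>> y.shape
(11, 13, 11)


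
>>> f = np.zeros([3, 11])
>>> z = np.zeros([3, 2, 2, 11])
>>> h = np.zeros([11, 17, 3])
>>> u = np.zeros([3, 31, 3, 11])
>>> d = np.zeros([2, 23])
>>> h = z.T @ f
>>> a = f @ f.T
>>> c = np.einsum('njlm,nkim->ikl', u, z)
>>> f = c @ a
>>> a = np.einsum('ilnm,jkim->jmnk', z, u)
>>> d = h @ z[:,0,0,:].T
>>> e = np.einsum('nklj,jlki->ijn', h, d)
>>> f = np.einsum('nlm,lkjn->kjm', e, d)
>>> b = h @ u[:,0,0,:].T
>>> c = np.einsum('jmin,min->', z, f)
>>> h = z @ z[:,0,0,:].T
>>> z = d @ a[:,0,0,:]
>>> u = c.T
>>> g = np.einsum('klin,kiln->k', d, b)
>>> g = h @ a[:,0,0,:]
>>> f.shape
(2, 2, 11)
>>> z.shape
(11, 2, 2, 31)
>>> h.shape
(3, 2, 2, 3)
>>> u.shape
()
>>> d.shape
(11, 2, 2, 3)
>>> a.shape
(3, 11, 2, 31)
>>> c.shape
()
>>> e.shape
(3, 11, 11)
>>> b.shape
(11, 2, 2, 3)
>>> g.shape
(3, 2, 2, 31)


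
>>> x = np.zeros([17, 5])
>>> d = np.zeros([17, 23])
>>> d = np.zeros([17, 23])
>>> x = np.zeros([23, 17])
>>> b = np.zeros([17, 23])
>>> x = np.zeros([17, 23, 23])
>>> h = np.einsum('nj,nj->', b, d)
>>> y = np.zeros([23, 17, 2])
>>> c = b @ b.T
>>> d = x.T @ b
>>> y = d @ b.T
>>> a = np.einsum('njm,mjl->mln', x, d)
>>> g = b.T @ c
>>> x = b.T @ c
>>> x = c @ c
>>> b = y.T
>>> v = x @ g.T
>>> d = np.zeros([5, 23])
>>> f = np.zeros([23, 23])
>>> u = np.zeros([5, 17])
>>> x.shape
(17, 17)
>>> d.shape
(5, 23)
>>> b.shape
(17, 23, 23)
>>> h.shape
()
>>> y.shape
(23, 23, 17)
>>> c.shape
(17, 17)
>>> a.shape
(23, 23, 17)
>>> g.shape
(23, 17)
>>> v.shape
(17, 23)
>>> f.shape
(23, 23)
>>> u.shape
(5, 17)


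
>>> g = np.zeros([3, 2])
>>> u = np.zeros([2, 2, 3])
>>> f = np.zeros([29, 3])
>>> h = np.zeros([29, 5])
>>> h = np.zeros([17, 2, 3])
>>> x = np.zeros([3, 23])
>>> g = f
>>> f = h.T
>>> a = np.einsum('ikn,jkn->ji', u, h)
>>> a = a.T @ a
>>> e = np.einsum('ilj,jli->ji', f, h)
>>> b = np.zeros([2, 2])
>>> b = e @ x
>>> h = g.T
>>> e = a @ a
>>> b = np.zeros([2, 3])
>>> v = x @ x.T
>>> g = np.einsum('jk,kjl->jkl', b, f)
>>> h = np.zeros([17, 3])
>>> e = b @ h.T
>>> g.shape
(2, 3, 17)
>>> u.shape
(2, 2, 3)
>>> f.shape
(3, 2, 17)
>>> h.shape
(17, 3)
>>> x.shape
(3, 23)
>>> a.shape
(2, 2)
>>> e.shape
(2, 17)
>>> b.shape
(2, 3)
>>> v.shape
(3, 3)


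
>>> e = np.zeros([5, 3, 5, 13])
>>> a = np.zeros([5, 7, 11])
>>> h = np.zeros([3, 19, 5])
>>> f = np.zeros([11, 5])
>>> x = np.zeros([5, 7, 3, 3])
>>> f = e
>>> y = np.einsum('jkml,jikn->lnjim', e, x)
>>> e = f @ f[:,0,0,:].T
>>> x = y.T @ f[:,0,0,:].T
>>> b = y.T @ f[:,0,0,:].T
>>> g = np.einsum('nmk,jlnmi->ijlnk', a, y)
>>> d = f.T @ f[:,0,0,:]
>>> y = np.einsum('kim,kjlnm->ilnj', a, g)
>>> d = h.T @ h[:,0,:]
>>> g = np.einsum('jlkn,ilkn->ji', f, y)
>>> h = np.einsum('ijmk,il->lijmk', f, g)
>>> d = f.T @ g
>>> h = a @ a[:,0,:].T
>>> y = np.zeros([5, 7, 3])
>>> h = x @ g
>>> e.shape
(5, 3, 5, 5)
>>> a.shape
(5, 7, 11)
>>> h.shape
(5, 7, 5, 3, 7)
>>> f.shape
(5, 3, 5, 13)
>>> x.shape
(5, 7, 5, 3, 5)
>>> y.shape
(5, 7, 3)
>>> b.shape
(5, 7, 5, 3, 5)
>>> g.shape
(5, 7)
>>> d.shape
(13, 5, 3, 7)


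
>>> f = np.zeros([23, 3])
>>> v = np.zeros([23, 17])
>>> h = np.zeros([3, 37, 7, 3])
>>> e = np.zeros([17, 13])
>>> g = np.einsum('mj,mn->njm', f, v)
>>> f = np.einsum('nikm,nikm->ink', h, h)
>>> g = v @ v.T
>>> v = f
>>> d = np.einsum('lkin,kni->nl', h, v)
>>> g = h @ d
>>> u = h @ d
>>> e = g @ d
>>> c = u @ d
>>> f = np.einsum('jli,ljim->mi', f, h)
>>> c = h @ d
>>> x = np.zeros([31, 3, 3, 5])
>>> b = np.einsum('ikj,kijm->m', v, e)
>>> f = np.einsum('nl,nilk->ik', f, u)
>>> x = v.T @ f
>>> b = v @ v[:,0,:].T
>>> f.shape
(37, 3)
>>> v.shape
(37, 3, 7)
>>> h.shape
(3, 37, 7, 3)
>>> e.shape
(3, 37, 7, 3)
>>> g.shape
(3, 37, 7, 3)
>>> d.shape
(3, 3)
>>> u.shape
(3, 37, 7, 3)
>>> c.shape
(3, 37, 7, 3)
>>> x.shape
(7, 3, 3)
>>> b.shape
(37, 3, 37)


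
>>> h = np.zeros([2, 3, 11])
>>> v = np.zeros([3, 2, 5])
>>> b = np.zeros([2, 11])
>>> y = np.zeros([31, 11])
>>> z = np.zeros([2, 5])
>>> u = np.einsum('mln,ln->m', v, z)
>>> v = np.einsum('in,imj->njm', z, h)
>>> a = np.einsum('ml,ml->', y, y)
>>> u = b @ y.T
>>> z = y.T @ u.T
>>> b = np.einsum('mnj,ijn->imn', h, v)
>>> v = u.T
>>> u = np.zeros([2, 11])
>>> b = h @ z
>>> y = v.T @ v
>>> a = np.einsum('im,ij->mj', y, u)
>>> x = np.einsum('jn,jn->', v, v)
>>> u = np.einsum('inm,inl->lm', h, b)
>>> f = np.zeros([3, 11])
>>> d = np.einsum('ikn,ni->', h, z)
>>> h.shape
(2, 3, 11)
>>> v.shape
(31, 2)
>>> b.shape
(2, 3, 2)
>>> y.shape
(2, 2)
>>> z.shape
(11, 2)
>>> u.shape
(2, 11)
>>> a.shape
(2, 11)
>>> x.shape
()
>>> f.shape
(3, 11)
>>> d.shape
()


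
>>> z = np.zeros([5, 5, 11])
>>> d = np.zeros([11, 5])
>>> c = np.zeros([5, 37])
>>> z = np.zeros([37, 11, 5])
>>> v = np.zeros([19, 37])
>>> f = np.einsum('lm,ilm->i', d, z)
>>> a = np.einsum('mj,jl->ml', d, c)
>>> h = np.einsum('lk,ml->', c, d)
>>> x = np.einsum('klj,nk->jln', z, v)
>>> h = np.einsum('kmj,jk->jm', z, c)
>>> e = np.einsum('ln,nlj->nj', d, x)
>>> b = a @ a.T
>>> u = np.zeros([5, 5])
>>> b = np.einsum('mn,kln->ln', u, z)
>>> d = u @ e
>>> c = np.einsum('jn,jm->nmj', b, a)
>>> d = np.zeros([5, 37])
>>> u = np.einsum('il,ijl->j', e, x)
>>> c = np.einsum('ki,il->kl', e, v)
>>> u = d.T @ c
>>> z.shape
(37, 11, 5)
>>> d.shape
(5, 37)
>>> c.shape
(5, 37)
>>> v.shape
(19, 37)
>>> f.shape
(37,)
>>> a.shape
(11, 37)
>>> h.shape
(5, 11)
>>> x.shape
(5, 11, 19)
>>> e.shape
(5, 19)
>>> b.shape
(11, 5)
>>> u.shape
(37, 37)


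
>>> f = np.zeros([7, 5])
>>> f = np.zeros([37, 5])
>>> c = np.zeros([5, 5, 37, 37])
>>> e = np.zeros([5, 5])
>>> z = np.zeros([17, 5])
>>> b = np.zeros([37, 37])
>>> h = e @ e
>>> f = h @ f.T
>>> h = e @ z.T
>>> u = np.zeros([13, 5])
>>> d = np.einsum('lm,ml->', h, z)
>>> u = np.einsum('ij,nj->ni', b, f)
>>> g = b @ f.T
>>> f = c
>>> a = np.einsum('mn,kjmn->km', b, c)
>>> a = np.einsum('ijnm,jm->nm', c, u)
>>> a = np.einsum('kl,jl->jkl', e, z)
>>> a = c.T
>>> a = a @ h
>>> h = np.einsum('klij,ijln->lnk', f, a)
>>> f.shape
(5, 5, 37, 37)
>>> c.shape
(5, 5, 37, 37)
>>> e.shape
(5, 5)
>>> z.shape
(17, 5)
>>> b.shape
(37, 37)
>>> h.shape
(5, 17, 5)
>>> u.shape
(5, 37)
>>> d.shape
()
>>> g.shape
(37, 5)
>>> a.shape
(37, 37, 5, 17)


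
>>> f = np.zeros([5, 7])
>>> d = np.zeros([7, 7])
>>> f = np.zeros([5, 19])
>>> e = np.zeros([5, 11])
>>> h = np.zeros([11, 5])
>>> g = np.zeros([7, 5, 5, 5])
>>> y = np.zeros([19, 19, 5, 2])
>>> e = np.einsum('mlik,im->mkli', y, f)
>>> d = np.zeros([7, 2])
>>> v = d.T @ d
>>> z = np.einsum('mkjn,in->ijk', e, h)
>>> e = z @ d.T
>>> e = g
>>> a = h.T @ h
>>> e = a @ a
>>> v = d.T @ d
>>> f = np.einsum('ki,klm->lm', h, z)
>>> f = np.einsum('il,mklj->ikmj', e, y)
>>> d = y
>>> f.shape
(5, 19, 19, 2)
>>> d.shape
(19, 19, 5, 2)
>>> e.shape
(5, 5)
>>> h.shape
(11, 5)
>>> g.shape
(7, 5, 5, 5)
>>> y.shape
(19, 19, 5, 2)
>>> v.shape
(2, 2)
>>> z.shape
(11, 19, 2)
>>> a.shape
(5, 5)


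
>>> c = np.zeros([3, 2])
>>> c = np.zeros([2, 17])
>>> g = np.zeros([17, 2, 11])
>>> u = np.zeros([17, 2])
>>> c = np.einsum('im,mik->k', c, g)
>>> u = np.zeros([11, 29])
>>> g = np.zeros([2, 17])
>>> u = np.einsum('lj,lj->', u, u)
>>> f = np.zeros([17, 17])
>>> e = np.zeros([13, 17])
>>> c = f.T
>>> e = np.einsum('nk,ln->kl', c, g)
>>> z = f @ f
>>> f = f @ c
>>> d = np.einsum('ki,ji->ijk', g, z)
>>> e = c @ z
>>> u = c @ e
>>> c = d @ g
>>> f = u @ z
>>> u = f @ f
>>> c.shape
(17, 17, 17)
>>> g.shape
(2, 17)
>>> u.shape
(17, 17)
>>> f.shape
(17, 17)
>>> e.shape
(17, 17)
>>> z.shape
(17, 17)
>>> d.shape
(17, 17, 2)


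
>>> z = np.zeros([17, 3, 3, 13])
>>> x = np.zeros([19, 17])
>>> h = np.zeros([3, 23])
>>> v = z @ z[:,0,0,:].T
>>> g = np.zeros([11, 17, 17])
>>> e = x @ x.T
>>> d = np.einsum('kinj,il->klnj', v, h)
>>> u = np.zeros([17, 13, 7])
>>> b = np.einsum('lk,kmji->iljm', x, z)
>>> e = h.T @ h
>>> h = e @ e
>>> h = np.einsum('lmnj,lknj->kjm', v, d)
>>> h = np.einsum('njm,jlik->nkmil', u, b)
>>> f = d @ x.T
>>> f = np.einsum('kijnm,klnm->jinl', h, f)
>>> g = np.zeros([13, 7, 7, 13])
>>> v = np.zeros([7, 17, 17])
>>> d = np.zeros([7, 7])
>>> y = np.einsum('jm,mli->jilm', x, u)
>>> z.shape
(17, 3, 3, 13)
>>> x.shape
(19, 17)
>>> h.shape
(17, 3, 7, 3, 19)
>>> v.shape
(7, 17, 17)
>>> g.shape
(13, 7, 7, 13)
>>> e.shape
(23, 23)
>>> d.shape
(7, 7)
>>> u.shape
(17, 13, 7)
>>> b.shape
(13, 19, 3, 3)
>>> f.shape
(7, 3, 3, 23)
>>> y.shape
(19, 7, 13, 17)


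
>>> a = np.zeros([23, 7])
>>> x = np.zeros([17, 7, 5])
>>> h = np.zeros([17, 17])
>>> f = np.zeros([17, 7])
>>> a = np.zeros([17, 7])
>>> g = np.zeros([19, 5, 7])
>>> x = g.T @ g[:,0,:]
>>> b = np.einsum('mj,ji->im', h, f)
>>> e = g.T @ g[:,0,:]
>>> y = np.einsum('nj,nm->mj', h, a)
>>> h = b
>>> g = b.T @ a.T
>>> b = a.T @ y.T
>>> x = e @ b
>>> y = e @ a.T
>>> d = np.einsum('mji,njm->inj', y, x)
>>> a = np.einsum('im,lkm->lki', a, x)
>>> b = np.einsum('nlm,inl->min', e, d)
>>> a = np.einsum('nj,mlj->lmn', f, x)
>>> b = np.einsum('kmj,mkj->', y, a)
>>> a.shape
(5, 7, 17)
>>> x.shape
(7, 5, 7)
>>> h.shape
(7, 17)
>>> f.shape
(17, 7)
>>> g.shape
(17, 17)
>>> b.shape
()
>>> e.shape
(7, 5, 7)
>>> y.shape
(7, 5, 17)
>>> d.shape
(17, 7, 5)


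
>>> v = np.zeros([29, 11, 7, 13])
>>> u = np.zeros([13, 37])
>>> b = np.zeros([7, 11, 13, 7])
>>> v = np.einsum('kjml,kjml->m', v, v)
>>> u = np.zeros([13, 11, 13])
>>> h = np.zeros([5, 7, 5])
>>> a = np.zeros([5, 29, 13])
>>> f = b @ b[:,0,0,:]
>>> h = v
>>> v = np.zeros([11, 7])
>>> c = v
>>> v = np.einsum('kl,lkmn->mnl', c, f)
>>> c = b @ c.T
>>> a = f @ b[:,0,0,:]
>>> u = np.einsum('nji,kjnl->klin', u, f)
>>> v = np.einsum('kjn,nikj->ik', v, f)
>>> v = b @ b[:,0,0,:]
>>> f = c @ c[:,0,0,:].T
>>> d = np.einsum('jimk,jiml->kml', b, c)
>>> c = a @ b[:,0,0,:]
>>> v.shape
(7, 11, 13, 7)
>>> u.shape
(7, 7, 13, 13)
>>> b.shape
(7, 11, 13, 7)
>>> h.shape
(7,)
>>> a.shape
(7, 11, 13, 7)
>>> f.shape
(7, 11, 13, 7)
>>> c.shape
(7, 11, 13, 7)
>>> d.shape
(7, 13, 11)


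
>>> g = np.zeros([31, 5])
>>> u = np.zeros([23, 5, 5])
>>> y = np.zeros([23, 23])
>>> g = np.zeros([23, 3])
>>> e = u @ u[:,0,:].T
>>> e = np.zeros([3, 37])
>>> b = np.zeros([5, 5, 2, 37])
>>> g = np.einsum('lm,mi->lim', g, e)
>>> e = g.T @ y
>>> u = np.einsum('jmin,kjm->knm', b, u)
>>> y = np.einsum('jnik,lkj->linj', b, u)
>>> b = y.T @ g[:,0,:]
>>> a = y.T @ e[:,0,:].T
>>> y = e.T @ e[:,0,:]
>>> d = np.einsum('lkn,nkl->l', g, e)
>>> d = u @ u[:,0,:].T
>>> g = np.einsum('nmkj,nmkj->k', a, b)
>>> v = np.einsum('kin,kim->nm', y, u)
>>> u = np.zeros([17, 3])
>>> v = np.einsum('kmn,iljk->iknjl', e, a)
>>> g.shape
(2,)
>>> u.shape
(17, 3)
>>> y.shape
(23, 37, 23)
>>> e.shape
(3, 37, 23)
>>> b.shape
(5, 5, 2, 3)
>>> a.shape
(5, 5, 2, 3)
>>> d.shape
(23, 37, 23)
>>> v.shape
(5, 3, 23, 2, 5)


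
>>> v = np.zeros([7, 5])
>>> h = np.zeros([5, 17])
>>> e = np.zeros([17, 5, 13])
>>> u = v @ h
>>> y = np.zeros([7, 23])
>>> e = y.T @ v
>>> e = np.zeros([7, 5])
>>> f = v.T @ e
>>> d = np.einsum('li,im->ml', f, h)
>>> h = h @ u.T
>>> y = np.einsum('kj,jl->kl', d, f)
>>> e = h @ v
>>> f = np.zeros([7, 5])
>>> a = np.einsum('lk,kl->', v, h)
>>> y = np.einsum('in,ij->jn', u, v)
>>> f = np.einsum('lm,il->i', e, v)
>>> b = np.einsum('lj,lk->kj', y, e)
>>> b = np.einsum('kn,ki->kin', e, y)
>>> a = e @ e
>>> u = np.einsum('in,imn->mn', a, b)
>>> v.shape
(7, 5)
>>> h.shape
(5, 7)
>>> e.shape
(5, 5)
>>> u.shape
(17, 5)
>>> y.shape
(5, 17)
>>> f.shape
(7,)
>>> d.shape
(17, 5)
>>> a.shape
(5, 5)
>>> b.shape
(5, 17, 5)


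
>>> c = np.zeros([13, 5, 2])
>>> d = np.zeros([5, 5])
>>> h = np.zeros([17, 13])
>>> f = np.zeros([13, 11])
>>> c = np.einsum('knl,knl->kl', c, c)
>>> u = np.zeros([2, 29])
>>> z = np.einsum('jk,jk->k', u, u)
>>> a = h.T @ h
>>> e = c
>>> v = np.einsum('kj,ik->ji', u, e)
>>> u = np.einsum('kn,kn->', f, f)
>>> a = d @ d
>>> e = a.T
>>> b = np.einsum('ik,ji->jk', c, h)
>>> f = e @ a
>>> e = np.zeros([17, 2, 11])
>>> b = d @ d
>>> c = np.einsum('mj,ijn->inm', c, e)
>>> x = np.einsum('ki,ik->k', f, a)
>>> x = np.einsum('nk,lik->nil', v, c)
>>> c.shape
(17, 11, 13)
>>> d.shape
(5, 5)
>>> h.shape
(17, 13)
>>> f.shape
(5, 5)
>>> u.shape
()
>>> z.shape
(29,)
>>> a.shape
(5, 5)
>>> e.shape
(17, 2, 11)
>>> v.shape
(29, 13)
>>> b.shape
(5, 5)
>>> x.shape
(29, 11, 17)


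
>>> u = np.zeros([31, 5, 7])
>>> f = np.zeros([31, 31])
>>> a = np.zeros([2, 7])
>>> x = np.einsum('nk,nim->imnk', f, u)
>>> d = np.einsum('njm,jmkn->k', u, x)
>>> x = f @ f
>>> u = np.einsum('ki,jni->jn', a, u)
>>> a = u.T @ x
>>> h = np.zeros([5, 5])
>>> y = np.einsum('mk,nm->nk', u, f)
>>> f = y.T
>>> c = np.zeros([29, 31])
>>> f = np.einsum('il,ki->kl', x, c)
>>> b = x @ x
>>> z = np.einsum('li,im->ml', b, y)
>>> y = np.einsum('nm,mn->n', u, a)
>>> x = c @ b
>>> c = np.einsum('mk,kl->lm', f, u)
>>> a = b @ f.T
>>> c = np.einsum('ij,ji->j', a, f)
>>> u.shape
(31, 5)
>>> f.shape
(29, 31)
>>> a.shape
(31, 29)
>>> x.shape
(29, 31)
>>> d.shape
(31,)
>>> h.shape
(5, 5)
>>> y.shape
(31,)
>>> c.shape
(29,)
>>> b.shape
(31, 31)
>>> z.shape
(5, 31)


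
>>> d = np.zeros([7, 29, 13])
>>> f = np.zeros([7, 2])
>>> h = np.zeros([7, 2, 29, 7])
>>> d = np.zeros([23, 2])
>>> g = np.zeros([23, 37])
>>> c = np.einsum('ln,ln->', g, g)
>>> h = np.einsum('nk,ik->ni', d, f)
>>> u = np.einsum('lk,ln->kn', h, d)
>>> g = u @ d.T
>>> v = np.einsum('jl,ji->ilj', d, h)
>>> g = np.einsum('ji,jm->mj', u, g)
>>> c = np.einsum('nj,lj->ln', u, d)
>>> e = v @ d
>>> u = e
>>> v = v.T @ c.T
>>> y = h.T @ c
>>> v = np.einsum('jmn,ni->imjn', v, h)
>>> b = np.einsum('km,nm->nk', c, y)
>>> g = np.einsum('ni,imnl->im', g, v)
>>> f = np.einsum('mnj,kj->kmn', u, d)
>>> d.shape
(23, 2)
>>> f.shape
(23, 7, 2)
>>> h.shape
(23, 7)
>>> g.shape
(7, 2)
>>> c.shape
(23, 7)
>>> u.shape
(7, 2, 2)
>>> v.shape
(7, 2, 23, 23)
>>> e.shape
(7, 2, 2)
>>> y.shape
(7, 7)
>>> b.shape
(7, 23)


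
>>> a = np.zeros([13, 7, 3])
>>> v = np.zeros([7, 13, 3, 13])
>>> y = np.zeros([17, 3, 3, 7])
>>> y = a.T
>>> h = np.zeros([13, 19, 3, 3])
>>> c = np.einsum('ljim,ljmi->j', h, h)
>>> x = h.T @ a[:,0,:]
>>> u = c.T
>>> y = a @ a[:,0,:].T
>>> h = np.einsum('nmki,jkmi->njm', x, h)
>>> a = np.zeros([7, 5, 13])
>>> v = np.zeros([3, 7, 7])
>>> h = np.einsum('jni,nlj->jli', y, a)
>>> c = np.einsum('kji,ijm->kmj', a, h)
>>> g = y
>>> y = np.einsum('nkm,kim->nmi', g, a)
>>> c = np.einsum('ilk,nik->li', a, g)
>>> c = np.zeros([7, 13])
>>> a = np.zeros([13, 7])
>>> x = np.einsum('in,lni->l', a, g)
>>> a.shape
(13, 7)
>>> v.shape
(3, 7, 7)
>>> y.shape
(13, 13, 5)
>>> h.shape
(13, 5, 13)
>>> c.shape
(7, 13)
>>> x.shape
(13,)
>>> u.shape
(19,)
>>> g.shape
(13, 7, 13)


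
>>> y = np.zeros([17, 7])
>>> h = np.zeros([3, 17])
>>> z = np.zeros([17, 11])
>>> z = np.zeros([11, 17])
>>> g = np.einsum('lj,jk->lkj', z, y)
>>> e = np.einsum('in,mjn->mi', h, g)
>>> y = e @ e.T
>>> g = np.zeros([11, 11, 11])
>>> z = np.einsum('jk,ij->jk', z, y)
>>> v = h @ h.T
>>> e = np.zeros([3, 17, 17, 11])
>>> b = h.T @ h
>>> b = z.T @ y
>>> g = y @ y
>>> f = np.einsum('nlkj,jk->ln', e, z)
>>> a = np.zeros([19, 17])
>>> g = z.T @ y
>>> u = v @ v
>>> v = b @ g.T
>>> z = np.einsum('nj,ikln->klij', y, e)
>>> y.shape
(11, 11)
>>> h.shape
(3, 17)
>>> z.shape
(17, 17, 3, 11)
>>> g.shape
(17, 11)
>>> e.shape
(3, 17, 17, 11)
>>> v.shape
(17, 17)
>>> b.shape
(17, 11)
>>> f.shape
(17, 3)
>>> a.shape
(19, 17)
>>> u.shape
(3, 3)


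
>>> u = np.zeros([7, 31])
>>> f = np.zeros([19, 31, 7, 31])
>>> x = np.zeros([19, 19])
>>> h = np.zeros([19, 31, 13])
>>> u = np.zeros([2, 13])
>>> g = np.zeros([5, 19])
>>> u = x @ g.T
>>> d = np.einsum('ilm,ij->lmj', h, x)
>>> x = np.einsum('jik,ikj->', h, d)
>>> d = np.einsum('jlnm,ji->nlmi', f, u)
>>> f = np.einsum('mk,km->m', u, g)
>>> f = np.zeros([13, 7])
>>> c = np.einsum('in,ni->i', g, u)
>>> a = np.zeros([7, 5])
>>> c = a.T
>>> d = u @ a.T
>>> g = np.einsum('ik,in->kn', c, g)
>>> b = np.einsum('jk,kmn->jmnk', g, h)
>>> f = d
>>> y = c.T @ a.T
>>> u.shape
(19, 5)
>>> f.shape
(19, 7)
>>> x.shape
()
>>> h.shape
(19, 31, 13)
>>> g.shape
(7, 19)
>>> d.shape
(19, 7)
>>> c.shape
(5, 7)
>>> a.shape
(7, 5)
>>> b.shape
(7, 31, 13, 19)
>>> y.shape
(7, 7)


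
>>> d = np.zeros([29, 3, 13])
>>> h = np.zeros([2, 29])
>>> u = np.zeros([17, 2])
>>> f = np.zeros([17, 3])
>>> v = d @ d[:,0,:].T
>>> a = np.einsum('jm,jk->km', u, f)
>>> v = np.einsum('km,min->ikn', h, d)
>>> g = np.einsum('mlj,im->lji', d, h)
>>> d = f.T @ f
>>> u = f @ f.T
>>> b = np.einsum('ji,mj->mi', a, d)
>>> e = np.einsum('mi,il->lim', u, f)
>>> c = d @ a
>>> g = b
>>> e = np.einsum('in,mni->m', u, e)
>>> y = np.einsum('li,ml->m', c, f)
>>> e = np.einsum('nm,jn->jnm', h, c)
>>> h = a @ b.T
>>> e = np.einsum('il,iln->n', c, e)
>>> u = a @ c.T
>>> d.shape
(3, 3)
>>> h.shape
(3, 3)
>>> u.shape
(3, 3)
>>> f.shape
(17, 3)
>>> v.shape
(3, 2, 13)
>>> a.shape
(3, 2)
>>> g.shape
(3, 2)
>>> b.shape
(3, 2)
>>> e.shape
(29,)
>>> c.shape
(3, 2)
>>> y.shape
(17,)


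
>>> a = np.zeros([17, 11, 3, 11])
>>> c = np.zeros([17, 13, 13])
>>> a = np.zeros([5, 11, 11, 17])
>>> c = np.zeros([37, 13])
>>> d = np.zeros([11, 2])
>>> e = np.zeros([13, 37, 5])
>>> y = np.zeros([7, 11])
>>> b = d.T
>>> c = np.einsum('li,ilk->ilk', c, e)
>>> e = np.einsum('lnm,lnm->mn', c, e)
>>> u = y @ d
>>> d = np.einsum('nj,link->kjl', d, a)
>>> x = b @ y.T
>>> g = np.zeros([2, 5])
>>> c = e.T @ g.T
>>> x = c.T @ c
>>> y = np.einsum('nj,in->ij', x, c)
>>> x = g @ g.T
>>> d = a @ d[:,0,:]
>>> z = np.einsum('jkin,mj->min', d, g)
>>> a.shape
(5, 11, 11, 17)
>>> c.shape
(37, 2)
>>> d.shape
(5, 11, 11, 5)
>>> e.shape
(5, 37)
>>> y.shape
(37, 2)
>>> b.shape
(2, 11)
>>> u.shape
(7, 2)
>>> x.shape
(2, 2)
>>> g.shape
(2, 5)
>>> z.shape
(2, 11, 5)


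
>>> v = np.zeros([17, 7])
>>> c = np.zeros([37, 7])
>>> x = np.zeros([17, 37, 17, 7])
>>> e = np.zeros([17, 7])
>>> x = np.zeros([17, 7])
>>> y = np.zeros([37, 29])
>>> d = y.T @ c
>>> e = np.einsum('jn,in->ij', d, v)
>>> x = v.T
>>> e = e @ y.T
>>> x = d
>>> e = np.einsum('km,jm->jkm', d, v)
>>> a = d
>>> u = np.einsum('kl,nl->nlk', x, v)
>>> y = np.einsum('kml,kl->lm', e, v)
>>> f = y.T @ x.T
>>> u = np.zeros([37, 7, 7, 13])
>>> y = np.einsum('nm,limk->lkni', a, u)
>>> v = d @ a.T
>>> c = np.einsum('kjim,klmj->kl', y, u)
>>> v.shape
(29, 29)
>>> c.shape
(37, 7)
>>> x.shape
(29, 7)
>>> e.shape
(17, 29, 7)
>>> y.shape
(37, 13, 29, 7)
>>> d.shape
(29, 7)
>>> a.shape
(29, 7)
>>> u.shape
(37, 7, 7, 13)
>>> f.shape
(29, 29)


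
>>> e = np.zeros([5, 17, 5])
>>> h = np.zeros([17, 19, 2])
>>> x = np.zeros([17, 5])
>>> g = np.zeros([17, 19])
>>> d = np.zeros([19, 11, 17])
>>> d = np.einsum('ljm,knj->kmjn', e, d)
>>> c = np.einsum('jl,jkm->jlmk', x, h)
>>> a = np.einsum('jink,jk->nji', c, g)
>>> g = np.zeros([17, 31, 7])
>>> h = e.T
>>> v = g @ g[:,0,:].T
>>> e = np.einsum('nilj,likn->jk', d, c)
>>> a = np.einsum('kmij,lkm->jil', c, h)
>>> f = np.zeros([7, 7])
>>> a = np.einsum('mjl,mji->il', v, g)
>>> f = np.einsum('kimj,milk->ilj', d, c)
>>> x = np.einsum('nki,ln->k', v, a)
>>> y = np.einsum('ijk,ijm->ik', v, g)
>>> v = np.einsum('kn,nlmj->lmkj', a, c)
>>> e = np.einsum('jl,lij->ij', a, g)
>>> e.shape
(31, 7)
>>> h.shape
(5, 17, 5)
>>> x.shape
(31,)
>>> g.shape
(17, 31, 7)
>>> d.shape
(19, 5, 17, 11)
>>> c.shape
(17, 5, 2, 19)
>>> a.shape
(7, 17)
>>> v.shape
(5, 2, 7, 19)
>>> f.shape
(5, 2, 11)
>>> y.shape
(17, 17)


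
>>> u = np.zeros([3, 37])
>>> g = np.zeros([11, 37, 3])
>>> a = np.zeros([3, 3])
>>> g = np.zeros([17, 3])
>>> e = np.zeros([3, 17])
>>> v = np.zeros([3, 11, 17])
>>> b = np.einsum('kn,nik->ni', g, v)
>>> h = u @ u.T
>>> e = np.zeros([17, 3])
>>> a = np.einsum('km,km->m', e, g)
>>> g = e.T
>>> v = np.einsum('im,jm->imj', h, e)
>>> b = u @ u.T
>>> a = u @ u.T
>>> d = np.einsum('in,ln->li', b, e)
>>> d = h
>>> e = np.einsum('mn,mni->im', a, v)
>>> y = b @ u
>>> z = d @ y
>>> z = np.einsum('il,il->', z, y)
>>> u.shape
(3, 37)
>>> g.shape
(3, 17)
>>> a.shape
(3, 3)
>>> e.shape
(17, 3)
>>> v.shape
(3, 3, 17)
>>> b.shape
(3, 3)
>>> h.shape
(3, 3)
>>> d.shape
(3, 3)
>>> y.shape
(3, 37)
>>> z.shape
()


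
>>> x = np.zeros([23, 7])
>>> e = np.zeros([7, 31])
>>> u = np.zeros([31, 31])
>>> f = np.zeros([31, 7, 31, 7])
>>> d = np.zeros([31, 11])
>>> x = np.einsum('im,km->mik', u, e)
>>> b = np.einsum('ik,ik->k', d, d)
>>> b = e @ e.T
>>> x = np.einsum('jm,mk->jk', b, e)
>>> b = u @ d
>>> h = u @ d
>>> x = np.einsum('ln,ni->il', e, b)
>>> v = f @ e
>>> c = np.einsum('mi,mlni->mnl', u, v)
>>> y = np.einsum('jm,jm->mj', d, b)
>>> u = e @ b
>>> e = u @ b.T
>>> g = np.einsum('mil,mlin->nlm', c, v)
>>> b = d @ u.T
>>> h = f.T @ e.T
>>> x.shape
(11, 7)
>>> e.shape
(7, 31)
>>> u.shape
(7, 11)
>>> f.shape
(31, 7, 31, 7)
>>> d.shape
(31, 11)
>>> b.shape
(31, 7)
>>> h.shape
(7, 31, 7, 7)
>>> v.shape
(31, 7, 31, 31)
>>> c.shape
(31, 31, 7)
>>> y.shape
(11, 31)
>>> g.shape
(31, 7, 31)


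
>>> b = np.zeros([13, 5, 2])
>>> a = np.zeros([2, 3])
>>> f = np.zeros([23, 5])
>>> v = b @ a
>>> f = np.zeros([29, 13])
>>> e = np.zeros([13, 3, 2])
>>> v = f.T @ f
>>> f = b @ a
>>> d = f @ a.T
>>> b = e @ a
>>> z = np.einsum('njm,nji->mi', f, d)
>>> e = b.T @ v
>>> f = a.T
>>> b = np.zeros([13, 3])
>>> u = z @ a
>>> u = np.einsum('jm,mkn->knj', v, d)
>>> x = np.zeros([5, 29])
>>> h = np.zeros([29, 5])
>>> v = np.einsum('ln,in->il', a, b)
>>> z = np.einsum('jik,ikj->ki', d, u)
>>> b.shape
(13, 3)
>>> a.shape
(2, 3)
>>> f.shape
(3, 2)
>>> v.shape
(13, 2)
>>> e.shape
(3, 3, 13)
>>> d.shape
(13, 5, 2)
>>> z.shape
(2, 5)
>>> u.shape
(5, 2, 13)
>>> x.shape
(5, 29)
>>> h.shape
(29, 5)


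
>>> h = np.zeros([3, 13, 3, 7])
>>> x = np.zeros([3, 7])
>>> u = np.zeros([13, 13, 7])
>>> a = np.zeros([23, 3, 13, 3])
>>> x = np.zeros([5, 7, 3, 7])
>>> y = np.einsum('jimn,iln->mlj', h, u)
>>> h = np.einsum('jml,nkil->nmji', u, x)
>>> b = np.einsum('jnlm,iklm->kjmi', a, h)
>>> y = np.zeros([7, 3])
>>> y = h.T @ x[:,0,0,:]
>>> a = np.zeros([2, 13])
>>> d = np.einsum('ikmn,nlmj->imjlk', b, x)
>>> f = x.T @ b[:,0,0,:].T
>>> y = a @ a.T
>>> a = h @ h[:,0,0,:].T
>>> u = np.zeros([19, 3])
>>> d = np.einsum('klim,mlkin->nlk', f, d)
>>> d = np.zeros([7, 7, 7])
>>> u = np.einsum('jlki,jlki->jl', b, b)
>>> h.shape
(5, 13, 13, 3)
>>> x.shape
(5, 7, 3, 7)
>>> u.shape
(13, 23)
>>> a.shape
(5, 13, 13, 5)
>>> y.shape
(2, 2)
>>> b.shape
(13, 23, 3, 5)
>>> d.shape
(7, 7, 7)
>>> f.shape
(7, 3, 7, 13)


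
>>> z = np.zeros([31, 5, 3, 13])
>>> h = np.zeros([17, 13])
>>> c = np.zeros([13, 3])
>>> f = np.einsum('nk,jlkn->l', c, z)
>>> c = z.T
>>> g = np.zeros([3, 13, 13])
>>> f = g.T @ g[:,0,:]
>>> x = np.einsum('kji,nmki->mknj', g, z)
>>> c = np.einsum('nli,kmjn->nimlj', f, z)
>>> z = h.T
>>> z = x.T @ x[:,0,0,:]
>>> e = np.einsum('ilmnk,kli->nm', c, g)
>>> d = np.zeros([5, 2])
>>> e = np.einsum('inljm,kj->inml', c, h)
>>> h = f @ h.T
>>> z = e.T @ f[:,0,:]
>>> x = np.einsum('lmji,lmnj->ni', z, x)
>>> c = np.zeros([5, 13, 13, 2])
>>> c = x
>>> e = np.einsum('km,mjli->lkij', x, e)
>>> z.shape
(5, 3, 13, 13)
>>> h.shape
(13, 13, 17)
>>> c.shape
(31, 13)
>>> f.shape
(13, 13, 13)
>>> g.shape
(3, 13, 13)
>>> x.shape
(31, 13)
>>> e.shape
(3, 31, 5, 13)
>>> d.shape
(5, 2)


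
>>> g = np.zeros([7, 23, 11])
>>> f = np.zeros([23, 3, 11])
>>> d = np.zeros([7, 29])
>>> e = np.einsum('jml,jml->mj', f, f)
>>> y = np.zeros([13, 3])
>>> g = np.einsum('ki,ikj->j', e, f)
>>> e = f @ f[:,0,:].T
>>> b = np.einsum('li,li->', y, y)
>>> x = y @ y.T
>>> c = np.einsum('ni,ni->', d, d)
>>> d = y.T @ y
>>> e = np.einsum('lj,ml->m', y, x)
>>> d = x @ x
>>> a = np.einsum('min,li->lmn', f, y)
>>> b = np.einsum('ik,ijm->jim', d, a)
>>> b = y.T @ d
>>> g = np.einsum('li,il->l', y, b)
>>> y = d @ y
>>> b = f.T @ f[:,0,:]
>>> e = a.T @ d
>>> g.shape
(13,)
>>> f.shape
(23, 3, 11)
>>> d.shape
(13, 13)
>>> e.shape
(11, 23, 13)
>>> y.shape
(13, 3)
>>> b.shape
(11, 3, 11)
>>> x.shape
(13, 13)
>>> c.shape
()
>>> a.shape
(13, 23, 11)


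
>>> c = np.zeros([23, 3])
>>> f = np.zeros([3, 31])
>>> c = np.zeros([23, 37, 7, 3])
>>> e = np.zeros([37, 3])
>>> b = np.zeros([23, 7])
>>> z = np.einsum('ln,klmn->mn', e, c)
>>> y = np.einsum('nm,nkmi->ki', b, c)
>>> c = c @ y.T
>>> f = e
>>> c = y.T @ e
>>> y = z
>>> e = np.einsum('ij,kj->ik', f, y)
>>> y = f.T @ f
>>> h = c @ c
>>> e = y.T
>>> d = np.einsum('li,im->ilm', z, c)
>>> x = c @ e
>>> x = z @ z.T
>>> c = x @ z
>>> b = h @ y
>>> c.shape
(7, 3)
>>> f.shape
(37, 3)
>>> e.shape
(3, 3)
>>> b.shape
(3, 3)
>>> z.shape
(7, 3)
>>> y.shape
(3, 3)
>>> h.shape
(3, 3)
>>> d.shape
(3, 7, 3)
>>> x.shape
(7, 7)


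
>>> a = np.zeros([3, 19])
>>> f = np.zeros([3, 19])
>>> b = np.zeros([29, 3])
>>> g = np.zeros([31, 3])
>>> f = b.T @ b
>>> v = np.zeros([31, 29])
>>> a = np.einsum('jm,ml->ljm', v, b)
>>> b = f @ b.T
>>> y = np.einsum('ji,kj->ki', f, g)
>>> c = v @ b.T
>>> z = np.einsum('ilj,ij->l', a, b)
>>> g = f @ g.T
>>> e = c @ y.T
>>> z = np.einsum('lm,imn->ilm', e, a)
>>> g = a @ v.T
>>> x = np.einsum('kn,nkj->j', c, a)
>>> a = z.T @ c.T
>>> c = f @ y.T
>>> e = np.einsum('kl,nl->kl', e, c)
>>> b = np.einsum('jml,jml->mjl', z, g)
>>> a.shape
(31, 31, 31)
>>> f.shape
(3, 3)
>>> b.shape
(31, 3, 31)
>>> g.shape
(3, 31, 31)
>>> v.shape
(31, 29)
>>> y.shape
(31, 3)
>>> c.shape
(3, 31)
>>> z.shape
(3, 31, 31)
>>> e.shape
(31, 31)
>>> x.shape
(29,)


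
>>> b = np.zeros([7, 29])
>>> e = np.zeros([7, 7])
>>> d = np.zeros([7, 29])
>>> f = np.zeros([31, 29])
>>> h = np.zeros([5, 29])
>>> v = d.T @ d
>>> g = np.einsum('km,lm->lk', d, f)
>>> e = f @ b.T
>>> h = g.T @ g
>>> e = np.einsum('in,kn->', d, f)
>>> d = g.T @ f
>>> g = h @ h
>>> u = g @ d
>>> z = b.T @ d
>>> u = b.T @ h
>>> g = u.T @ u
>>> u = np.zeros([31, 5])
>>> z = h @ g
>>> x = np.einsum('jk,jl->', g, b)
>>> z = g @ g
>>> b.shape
(7, 29)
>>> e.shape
()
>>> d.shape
(7, 29)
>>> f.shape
(31, 29)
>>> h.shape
(7, 7)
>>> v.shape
(29, 29)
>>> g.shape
(7, 7)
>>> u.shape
(31, 5)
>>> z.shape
(7, 7)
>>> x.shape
()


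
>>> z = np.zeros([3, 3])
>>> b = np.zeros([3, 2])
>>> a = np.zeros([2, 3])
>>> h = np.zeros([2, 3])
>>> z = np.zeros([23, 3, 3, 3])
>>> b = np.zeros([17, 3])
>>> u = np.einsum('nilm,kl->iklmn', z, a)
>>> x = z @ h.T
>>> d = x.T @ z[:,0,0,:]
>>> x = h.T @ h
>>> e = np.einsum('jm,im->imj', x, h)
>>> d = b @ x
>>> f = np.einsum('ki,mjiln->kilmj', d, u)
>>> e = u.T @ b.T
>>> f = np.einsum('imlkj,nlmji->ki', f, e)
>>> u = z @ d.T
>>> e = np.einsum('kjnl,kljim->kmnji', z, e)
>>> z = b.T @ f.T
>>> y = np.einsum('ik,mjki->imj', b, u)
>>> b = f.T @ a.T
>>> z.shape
(3, 3)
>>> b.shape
(17, 2)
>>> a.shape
(2, 3)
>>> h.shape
(2, 3)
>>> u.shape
(23, 3, 3, 17)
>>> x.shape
(3, 3)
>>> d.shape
(17, 3)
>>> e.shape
(23, 17, 3, 3, 2)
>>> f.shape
(3, 17)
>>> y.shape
(17, 23, 3)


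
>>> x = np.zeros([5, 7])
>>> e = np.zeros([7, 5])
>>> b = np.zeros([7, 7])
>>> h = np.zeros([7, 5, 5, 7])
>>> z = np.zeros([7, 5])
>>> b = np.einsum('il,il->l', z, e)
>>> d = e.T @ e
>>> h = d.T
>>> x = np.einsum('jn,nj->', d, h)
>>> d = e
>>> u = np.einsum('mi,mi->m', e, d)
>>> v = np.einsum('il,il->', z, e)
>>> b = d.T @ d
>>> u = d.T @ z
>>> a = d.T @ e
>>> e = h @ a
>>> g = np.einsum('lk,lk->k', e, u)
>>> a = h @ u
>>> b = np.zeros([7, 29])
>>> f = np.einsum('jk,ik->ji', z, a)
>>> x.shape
()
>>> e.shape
(5, 5)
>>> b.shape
(7, 29)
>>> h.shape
(5, 5)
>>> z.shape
(7, 5)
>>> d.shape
(7, 5)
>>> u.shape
(5, 5)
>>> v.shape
()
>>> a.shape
(5, 5)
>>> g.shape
(5,)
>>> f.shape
(7, 5)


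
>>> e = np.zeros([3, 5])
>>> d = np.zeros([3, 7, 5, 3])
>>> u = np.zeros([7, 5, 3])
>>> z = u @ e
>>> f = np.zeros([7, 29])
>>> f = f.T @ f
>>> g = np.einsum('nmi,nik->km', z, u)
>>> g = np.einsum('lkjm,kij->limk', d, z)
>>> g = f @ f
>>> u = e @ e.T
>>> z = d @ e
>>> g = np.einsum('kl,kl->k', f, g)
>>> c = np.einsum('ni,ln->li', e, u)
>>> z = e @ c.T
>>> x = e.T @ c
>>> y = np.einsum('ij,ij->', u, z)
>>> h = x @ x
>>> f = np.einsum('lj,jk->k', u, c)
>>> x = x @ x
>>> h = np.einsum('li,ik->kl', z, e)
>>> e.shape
(3, 5)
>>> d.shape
(3, 7, 5, 3)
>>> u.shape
(3, 3)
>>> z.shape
(3, 3)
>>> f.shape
(5,)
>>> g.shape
(29,)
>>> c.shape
(3, 5)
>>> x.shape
(5, 5)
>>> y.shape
()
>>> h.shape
(5, 3)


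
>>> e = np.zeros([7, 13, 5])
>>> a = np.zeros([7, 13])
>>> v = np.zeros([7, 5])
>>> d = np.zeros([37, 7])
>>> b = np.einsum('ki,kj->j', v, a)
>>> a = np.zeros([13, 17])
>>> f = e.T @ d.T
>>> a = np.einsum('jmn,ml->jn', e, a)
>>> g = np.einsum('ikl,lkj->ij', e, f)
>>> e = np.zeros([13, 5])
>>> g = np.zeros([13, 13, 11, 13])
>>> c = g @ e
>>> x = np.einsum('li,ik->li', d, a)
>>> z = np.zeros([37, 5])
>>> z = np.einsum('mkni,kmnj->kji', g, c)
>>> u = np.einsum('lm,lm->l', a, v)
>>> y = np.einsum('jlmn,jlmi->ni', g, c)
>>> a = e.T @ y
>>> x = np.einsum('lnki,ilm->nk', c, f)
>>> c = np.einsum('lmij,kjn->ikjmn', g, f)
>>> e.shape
(13, 5)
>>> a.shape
(5, 5)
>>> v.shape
(7, 5)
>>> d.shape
(37, 7)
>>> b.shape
(13,)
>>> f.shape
(5, 13, 37)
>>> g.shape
(13, 13, 11, 13)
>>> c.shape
(11, 5, 13, 13, 37)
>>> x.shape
(13, 11)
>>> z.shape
(13, 5, 13)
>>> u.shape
(7,)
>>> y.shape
(13, 5)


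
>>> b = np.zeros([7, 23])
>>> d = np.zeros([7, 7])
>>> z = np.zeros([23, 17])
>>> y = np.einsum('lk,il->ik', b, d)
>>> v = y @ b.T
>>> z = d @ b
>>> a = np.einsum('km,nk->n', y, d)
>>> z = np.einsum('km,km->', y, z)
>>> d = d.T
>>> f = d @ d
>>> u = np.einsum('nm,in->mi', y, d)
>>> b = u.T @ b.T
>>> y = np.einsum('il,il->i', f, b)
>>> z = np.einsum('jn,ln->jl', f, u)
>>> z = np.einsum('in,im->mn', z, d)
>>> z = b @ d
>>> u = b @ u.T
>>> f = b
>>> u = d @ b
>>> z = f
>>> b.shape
(7, 7)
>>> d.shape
(7, 7)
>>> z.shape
(7, 7)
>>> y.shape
(7,)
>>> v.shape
(7, 7)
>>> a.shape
(7,)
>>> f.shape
(7, 7)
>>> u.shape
(7, 7)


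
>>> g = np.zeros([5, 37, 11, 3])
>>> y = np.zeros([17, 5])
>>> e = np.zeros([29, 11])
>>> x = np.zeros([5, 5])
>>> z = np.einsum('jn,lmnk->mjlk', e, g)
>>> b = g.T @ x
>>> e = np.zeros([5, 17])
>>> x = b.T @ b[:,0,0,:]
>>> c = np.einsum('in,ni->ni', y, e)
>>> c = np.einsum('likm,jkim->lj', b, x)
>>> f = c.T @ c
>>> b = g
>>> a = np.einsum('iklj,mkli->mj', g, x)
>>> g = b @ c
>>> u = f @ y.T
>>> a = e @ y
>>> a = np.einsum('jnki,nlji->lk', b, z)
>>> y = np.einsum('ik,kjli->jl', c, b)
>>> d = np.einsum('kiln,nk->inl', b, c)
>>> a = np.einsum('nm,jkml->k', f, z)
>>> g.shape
(5, 37, 11, 5)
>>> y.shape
(37, 11)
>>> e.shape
(5, 17)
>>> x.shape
(5, 37, 11, 5)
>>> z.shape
(37, 29, 5, 3)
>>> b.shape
(5, 37, 11, 3)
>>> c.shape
(3, 5)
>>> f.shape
(5, 5)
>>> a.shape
(29,)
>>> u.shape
(5, 17)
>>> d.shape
(37, 3, 11)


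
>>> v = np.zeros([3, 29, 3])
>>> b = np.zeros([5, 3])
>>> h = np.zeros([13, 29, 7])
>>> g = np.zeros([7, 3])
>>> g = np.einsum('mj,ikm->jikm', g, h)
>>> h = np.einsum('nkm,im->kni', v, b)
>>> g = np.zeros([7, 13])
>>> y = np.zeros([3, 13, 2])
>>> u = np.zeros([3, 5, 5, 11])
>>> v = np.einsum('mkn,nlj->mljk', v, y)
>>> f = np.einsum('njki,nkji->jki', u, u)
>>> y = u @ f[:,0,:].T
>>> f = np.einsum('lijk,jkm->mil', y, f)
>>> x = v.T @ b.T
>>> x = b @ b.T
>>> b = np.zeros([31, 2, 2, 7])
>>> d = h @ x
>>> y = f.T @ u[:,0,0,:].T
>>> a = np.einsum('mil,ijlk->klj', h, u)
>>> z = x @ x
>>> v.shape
(3, 13, 2, 29)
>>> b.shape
(31, 2, 2, 7)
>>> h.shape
(29, 3, 5)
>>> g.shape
(7, 13)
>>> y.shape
(3, 5, 3)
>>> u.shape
(3, 5, 5, 11)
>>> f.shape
(11, 5, 3)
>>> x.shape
(5, 5)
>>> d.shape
(29, 3, 5)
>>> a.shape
(11, 5, 5)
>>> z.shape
(5, 5)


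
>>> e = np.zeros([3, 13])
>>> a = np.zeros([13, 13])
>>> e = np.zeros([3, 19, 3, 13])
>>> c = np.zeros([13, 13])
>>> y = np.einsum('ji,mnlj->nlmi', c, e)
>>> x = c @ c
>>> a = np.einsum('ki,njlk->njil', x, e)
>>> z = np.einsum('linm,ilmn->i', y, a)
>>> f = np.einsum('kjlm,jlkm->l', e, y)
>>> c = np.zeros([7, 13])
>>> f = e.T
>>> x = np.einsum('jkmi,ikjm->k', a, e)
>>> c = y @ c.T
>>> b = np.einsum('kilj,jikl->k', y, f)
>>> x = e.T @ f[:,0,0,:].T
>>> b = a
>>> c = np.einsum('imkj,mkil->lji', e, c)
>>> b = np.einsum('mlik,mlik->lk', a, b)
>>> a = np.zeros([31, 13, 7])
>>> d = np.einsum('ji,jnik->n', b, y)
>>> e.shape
(3, 19, 3, 13)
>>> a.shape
(31, 13, 7)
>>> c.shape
(7, 13, 3)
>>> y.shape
(19, 3, 3, 13)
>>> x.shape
(13, 3, 19, 13)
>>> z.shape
(3,)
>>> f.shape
(13, 3, 19, 3)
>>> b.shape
(19, 3)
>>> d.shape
(3,)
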